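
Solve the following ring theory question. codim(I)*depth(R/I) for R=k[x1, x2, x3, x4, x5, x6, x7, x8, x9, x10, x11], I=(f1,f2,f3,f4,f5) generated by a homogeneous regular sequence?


codim=5, depth=dim(R/I)=11-5=6
Product=5*6=30


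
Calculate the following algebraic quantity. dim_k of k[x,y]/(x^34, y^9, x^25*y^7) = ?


k[x,y]/I, I = (x^34, y^9, x^25*y^7)
Rect: 34x9=306. Corner: (34-25)x(9-7)=18.
dim = 306-18 = 288


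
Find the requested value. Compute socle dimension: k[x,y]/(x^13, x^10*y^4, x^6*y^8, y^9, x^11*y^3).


Socle = ann(m) = span of standard monomials u with x*u, y*u in I (staircase corners).
Minimal generators: x^13, x^11*y^3, x^10*y^4, x^6*y^8, y^9
Corners: x^5y^8, x^9y^7, x^10y^3, x^12y^2
Socle dim=4


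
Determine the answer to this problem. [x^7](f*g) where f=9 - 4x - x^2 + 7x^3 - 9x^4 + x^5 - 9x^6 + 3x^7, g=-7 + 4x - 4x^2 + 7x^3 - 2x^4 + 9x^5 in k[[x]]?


[x^7] = sum a_i*b_j, i+j=7
  -1*9=-9
  7*-2=-14
  -9*7=-63
  1*-4=-4
  -9*4=-36
  3*-7=-21
Sum=-147


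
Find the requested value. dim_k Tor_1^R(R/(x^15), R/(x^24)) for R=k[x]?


Tor_1(R/I,R/J)=(I cap J)/IJ=(x^24)/(x^39)
dim=39-24=min(15,24)=15


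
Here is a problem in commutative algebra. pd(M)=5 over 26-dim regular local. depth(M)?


pd+depth=depth(R)=26
depth=26-5=21


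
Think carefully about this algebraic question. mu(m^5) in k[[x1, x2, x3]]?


C(n+d-1,d)=C(7,5)=21


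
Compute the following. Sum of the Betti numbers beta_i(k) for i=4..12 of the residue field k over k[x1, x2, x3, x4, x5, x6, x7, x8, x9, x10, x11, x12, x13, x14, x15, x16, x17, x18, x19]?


Koszul resolution: beta_i(k)=C(n,i), n=19
C(19,4)=3876, C(19,5)=11628, C(19,6)=27132, C(19,7)=50388, C(19,8)=75582, C(19,9)=92378, C(19,10)=92378, C(19,11)=75582, C(19,12)=50388
Sum=479332


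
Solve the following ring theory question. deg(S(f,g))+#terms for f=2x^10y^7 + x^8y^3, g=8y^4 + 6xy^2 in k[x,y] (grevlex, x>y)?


LT(f)=2x^10y^7, LT(g)=8y^4
lcm(LM)=x^10y^7
S(f,g) (scaled by 16 to clear denominators) = 8*f - 2x^10y^3*g = -12x^11y^5 + 8x^8y^3
2 terms, deg 16.
16+2=18


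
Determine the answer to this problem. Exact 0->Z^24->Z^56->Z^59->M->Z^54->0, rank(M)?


Alt sum=0:
(-1)^0*24 + (-1)^1*56 + (-1)^2*59 + (-1)^3*? + (-1)^4*54=0
rank(M)=81


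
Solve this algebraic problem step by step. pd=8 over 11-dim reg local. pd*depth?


pd+depth=11
depth=11-8=3
pd*depth=8*3=24


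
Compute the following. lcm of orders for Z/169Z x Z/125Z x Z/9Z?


Exponent = lcm of the cyclic orders; pairwise coprime => product.
13^2*5^3*3^2=169*125*9=190125


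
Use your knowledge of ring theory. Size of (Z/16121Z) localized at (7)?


7-primary part: 16121=7^3*47
Size=7^3=343


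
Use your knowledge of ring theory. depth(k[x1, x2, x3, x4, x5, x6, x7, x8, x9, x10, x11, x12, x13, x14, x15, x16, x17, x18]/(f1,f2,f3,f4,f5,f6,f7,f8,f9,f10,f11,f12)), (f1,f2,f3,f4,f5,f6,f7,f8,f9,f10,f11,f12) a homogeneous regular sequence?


depth(R)=18
depth(R/I)=18-12=6


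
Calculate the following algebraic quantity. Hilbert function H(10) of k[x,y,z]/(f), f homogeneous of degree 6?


C(12,2)-C(6,2)=66-15=51


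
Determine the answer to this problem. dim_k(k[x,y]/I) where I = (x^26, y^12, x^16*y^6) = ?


k[x,y]/I, I = (x^26, y^12, x^16*y^6)
Rect: 26x12=312. Corner: (26-16)x(12-6)=60.
dim = 312-60 = 252


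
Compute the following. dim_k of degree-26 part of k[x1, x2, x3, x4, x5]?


C(d+n-1,n-1)=C(30,4)=27405


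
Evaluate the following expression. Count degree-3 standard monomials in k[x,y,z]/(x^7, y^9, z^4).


Need i<7, j<9, k<4 with i+j+k=3.
For each i, j ranges over max(0,3-i-3)..min(8,3-i):
  i=0: j in [0,3] -> 4
  i=1: j in [0,2] -> 3
  i=2: j in [0,1] -> 2
  i=3: j in [0,0] -> 1
H(3) = 4+3+2+1 = 10


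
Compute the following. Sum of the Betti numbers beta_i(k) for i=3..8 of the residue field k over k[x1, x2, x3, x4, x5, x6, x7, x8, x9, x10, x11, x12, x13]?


Koszul resolution: beta_i(k)=C(n,i), n=13
C(13,3)=286, C(13,4)=715, C(13,5)=1287, C(13,6)=1716, C(13,7)=1716, C(13,8)=1287
Sum=7007


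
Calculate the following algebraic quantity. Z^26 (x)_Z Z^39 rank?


rank(M(x)N) = rank(M)*rank(N)
26*39 = 1014


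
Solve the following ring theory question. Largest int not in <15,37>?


gcd(15,37)=1 => F=ab-a-b=15*37-15-37=555-52=503


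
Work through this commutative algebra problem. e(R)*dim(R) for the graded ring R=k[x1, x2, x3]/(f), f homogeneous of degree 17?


e(R)=deg(f)=17, dim(R)=3-1=2
e*dim=17*2=34


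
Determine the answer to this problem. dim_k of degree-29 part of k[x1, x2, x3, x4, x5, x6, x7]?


C(d+n-1,n-1)=C(35,6)=1623160


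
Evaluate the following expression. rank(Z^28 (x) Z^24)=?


rank(M(x)N) = rank(M)*rank(N)
28*24 = 672


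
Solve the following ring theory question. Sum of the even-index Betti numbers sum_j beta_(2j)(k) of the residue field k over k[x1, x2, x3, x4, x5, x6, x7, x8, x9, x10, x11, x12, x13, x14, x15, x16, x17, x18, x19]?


Koszul resolution: beta_i(k)=C(n,i), n=19
sum_even C(19,i) = 2^(n-1) = 2^18 = 262144


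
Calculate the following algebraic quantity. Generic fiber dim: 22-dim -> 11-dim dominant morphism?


dim(fiber)=dim(X)-dim(Y)=22-11=11


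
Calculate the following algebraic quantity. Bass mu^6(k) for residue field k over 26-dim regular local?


C(n,i)=C(26,6)=230230


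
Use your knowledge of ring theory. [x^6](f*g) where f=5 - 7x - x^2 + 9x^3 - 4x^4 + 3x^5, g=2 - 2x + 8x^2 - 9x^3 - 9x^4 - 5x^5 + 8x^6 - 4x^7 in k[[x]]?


[x^6] = sum a_i*b_j, i+j=6
  5*8=40
  -7*-5=35
  -1*-9=9
  9*-9=-81
  -4*8=-32
  3*-2=-6
Sum=-35


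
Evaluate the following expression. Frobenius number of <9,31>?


gcd(9,31)=1 => F=ab-a-b=9*31-9-31=279-40=239


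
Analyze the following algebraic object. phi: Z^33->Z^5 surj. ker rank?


rank(ker) = 33-5 = 28


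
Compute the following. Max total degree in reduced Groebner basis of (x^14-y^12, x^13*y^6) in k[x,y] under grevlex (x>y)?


LT(f1)=x^14, LT(f2)=x^13y^6, lcm=x^14y^6
S(f1,f2) = y^6*f1 - x^1*f2 = -y^18
Reduced GB = {f1, f2, y^18}; degrees 14, 19, 18
Max = 19


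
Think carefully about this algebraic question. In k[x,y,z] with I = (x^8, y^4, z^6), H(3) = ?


Need i<8, j<4, k<6 with i+j+k=3.
For each i, j ranges over max(0,3-i-5)..min(3,3-i):
  i=0: j in [0,3] -> 4
  i=1: j in [0,2] -> 3
  i=2: j in [0,1] -> 2
  i=3: j in [0,0] -> 1
H(3) = 4+3+2+1 = 10


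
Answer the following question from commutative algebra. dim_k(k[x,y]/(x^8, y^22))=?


Basis: x^i*y^j, i<8, j<22
8*22=176


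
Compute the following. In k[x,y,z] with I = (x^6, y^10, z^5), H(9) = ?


Need i<6, j<10, k<5 with i+j+k=9.
For each i, j ranges over max(0,9-i-4)..min(9,9-i):
  i=0: j in [5,9] -> 5
  i=1: j in [4,8] -> 5
  i=2: j in [3,7] -> 5
  i=3: j in [2,6] -> 5
  i=4: j in [1,5] -> 5
  i=5: j in [0,4] -> 5
H(9) = 5+5+5+5+5+5 = 30


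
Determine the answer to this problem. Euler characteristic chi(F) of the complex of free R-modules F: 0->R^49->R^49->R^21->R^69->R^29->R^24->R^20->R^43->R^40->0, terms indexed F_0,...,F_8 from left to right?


chi = sum (-1)^i * rank:
(-1)^0*49=49
(-1)^1*49=-49
(-1)^2*21=21
(-1)^3*69=-69
(-1)^4*29=29
(-1)^5*24=-24
(-1)^6*20=20
(-1)^7*43=-43
(-1)^8*40=40
chi=-26


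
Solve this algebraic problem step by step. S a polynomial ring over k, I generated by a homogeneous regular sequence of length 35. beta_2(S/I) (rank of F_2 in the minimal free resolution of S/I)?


Regular sequence => Koszul complex is the minimal free resolution.
Syz_1 minimally generated by Koszul relations f_i*e_j - f_j*e_i (i<j): mu(Syz_1) = beta_2 = C(m,2) = m(m-1)/2
m=35
35*34/2 = 595


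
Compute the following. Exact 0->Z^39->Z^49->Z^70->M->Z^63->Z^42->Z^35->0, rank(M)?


Alt sum=0:
(-1)^0*39 + (-1)^1*49 + (-1)^2*70 + (-1)^3*? + (-1)^4*63 + (-1)^5*42 + (-1)^6*35=0
rank(M)=116


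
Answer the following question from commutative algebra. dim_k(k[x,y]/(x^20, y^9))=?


Basis: x^i*y^j, i<20, j<9
20*9=180


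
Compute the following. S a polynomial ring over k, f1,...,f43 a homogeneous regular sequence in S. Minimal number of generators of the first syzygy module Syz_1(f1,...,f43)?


Regular sequence => Koszul complex is the minimal free resolution.
Syz_1 minimally generated by Koszul relations f_i*e_j - f_j*e_i (i<j): mu(Syz_1) = beta_2 = C(m,2) = m(m-1)/2
m=43
43*42/2 = 903


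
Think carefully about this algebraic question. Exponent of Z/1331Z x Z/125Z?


Exponent = lcm of the cyclic orders; pairwise coprime => product.
11^3*5^3=1331*125=166375


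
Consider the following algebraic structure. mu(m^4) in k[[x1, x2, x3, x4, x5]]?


C(n+d-1,d)=C(8,4)=70


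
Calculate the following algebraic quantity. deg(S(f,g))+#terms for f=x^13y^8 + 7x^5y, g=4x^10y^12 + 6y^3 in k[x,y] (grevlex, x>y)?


LT(f)=x^13y^8, LT(g)=4x^10y^12
lcm(LM)=x^13y^12
S(f,g) (scaled by 4 to clear denominators) = 4y^4*f - x^3*g = 28x^5y^5 - 6x^3y^3
2 terms, deg 10.
10+2=12


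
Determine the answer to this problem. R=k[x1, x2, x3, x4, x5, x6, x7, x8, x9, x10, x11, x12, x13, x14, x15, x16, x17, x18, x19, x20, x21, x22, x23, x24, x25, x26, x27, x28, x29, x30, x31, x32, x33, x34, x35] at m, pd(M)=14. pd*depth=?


pd+depth=35
depth=35-14=21
pd*depth=14*21=294


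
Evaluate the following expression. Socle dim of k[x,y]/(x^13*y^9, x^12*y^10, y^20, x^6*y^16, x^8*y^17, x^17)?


Socle = ann(m) = span of standard monomials u with x*u, y*u in I (staircase corners).
Redundant generators: x^8*y^17
Minimal generators: x^17, x^13*y^9, x^12*y^10, x^6*y^16, y^20
Corners: x^5y^19, x^11y^15, x^12y^9, x^16y^8
Socle dim=4


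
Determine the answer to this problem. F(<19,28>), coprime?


gcd(19,28)=1 => F=ab-a-b=19*28-19-28=532-47=485


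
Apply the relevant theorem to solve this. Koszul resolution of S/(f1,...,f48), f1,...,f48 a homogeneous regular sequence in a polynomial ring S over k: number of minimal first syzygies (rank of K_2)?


Regular sequence => Koszul complex is the minimal free resolution.
Syz_1 minimally generated by Koszul relations f_i*e_j - f_j*e_i (i<j): mu(Syz_1) = beta_2 = C(m,2) = m(m-1)/2
m=48
48*47/2 = 1128


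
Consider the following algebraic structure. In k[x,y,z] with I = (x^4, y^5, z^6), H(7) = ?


Need i<4, j<5, k<6 with i+j+k=7.
For each i, j ranges over max(0,7-i-5)..min(4,7-i):
  i=0: j in [2,4] -> 3
  i=1: j in [1,4] -> 4
  i=2: j in [0,4] -> 5
  i=3: j in [0,4] -> 5
H(7) = 3+4+5+5 = 17


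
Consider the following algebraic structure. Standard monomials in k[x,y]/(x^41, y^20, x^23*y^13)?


k[x,y]/I, I = (x^41, y^20, x^23*y^13)
Rect: 41x20=820. Corner: (41-23)x(20-13)=126.
dim = 820-126 = 694


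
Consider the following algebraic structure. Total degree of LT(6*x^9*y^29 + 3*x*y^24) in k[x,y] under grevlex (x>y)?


LT: 6*x^9*y^29
deg_x=9, deg_y=29
Total=9+29=38


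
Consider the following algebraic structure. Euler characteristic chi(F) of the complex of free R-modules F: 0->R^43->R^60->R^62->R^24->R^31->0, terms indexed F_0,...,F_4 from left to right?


chi = sum (-1)^i * rank:
(-1)^0*43=43
(-1)^1*60=-60
(-1)^2*62=62
(-1)^3*24=-24
(-1)^4*31=31
chi=52


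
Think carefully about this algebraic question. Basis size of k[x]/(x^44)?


Basis: 1,x,...,x^43
dim=44


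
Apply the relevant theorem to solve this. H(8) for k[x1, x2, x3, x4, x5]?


C(d+n-1,n-1)=C(12,4)=495


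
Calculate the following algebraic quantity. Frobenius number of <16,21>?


gcd(16,21)=1 => F=ab-a-b=16*21-16-21=336-37=299


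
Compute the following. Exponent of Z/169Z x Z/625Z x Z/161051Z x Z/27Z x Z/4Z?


Exponent = lcm of the cyclic orders; pairwise coprime => product.
13^2*5^4*11^5*3^3*2^2=169*625*161051*27*4=1837189282500


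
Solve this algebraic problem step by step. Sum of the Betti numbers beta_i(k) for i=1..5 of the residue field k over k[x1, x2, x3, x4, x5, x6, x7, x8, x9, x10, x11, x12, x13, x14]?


Koszul resolution: beta_i(k)=C(n,i), n=14
C(14,1)=14, C(14,2)=91, C(14,3)=364, C(14,4)=1001, C(14,5)=2002
Sum=3472


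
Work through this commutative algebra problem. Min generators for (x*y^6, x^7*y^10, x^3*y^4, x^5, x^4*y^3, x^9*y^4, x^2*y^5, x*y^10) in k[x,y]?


Remove redundant (divisible by others).
x^7*y^10 redundant.
x*y^10 redundant.
x^9*y^4 redundant.
Min: x^5, x^4*y^3, x^3*y^4, x^2*y^5, x*y^6
Count=5


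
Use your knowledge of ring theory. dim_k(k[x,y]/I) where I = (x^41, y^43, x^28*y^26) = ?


k[x,y]/I, I = (x^41, y^43, x^28*y^26)
Rect: 41x43=1763. Corner: (41-28)x(43-26)=221.
dim = 1763-221 = 1542


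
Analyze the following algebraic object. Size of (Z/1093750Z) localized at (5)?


5-primary part: 1093750=5^7*14
Size=5^7=78125


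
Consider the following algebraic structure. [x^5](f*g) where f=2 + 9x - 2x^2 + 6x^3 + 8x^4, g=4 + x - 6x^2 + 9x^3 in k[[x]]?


[x^5] = sum a_i*b_j, i+j=5
  -2*9=-18
  6*-6=-36
  8*1=8
Sum=-46


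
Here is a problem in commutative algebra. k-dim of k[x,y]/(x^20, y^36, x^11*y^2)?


k[x,y]/I, I = (x^20, y^36, x^11*y^2)
Rect: 20x36=720. Corner: (20-11)x(36-2)=306.
dim = 720-306 = 414


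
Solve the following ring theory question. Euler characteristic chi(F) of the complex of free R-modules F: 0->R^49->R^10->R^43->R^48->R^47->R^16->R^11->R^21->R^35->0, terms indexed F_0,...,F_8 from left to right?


chi = sum (-1)^i * rank:
(-1)^0*49=49
(-1)^1*10=-10
(-1)^2*43=43
(-1)^3*48=-48
(-1)^4*47=47
(-1)^5*16=-16
(-1)^6*11=11
(-1)^7*21=-21
(-1)^8*35=35
chi=90


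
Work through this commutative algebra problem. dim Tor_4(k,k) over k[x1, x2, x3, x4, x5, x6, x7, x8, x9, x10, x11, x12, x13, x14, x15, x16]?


Koszul: C(n,i)=C(16,4)=1820


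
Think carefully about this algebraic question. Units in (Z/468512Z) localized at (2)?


Local ring = Z/32Z.
phi(32) = 2^4*(2-1) = 16


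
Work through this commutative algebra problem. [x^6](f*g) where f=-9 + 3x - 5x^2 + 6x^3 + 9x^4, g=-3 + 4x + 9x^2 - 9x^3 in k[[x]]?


[x^6] = sum a_i*b_j, i+j=6
  6*-9=-54
  9*9=81
Sum=27


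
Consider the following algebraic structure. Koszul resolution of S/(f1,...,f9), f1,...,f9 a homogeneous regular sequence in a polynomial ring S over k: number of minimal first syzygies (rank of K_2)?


Regular sequence => Koszul complex is the minimal free resolution.
Syz_1 minimally generated by Koszul relations f_i*e_j - f_j*e_i (i<j): mu(Syz_1) = beta_2 = C(m,2) = m(m-1)/2
m=9
9*8/2 = 36


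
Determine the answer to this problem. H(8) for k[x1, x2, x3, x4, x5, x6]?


C(d+n-1,n-1)=C(13,5)=1287


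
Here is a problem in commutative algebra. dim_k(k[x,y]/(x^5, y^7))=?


Basis: x^i*y^j, i<5, j<7
5*7=35


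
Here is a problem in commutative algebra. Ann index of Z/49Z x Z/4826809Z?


Exponent = lcm of the cyclic orders; pairwise coprime => product.
7^2*13^6=49*4826809=236513641


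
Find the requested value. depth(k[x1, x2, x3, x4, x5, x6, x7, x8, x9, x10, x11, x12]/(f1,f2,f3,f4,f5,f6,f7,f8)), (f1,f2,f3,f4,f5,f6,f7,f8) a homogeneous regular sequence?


depth(R)=12
depth(R/I)=12-8=4


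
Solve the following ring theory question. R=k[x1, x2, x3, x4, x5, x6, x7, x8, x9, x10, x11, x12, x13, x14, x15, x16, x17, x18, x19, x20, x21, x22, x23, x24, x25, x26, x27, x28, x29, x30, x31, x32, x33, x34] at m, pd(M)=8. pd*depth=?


pd+depth=34
depth=34-8=26
pd*depth=8*26=208


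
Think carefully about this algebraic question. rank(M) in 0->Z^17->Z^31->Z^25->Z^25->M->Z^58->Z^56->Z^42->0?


Alt sum=0:
(-1)^0*17 + (-1)^1*31 + (-1)^2*25 + (-1)^3*25 + (-1)^4*? + (-1)^5*58 + (-1)^6*56 + (-1)^7*42=0
rank(M)=58


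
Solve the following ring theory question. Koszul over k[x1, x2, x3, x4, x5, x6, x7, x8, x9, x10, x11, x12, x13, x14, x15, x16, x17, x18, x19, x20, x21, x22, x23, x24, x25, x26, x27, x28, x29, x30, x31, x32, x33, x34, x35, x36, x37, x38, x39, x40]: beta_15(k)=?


C(n,i)=C(40,15)=40225345056


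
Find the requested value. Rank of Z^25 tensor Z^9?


rank(M(x)N) = rank(M)*rank(N)
25*9 = 225


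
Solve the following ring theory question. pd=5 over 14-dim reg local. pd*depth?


pd+depth=14
depth=14-5=9
pd*depth=5*9=45


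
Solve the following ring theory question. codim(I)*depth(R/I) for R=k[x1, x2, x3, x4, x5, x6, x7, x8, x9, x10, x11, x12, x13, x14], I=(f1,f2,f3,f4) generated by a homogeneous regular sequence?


codim=4, depth=dim(R/I)=14-4=10
Product=4*10=40


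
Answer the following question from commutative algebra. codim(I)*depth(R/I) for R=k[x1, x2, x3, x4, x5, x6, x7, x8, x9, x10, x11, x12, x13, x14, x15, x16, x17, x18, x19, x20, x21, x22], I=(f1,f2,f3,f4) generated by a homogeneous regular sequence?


codim=4, depth=dim(R/I)=22-4=18
Product=4*18=72


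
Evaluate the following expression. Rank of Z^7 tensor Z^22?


rank(M(x)N) = rank(M)*rank(N)
7*22 = 154


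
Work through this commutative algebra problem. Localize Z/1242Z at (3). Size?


3-primary part: 1242=3^3*46
Size=3^3=27


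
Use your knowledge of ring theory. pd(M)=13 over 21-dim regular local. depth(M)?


pd+depth=depth(R)=21
depth=21-13=8


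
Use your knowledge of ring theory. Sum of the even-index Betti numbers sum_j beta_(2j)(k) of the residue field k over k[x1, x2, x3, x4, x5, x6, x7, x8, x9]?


Koszul resolution: beta_i(k)=C(n,i), n=9
sum_even C(9,i) = 2^(n-1) = 2^8 = 256


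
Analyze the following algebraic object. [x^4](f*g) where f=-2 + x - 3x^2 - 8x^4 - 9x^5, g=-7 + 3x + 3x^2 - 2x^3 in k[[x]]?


[x^4] = sum a_i*b_j, i+j=4
  1*-2=-2
  -3*3=-9
  -8*-7=56
Sum=45


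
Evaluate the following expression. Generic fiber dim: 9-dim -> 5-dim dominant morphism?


dim(fiber)=dim(X)-dim(Y)=9-5=4


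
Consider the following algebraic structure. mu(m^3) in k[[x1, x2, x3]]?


C(n+d-1,d)=C(5,3)=10


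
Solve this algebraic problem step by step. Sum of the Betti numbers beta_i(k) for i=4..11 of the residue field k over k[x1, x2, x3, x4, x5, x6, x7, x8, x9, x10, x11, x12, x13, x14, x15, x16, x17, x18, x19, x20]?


Koszul resolution: beta_i(k)=C(n,i), n=20
C(20,4)=4845, C(20,5)=15504, C(20,6)=38760, C(20,7)=77520, C(20,8)=125970, C(20,9)=167960, C(20,10)=184756, C(20,11)=167960
Sum=783275


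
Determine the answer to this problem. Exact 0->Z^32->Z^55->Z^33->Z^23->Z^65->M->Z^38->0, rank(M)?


Alt sum=0:
(-1)^0*32 + (-1)^1*55 + (-1)^2*33 + (-1)^3*23 + (-1)^4*65 + (-1)^5*? + (-1)^6*38=0
rank(M)=90


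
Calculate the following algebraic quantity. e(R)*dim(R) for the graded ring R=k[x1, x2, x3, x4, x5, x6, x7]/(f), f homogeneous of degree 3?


e(R)=deg(f)=3, dim(R)=7-1=6
e*dim=3*6=18


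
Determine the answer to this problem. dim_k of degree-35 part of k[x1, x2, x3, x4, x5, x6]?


C(d+n-1,n-1)=C(40,5)=658008


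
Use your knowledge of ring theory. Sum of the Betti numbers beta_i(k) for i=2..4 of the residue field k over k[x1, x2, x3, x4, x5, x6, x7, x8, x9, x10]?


Koszul resolution: beta_i(k)=C(n,i), n=10
C(10,2)=45, C(10,3)=120, C(10,4)=210
Sum=375


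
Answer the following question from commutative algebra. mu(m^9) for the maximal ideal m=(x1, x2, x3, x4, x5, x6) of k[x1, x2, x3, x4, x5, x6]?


Graded Nakayama: mu(m^d) = dim_k (m^d/m^(d+1)) = #degree-9 monomials in 6 vars
C(n+d-1,d)=C(14,9)=2002


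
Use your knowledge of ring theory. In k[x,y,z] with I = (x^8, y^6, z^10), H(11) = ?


Need i<8, j<6, k<10 with i+j+k=11.
For each i, j ranges over max(0,11-i-9)..min(5,11-i):
  i=0: j in [2,5] -> 4
  i=1: j in [1,5] -> 5
  i=2: j in [0,5] -> 6
  i=3: j in [0,5] -> 6
  i=4: j in [0,5] -> 6
  i=5: j in [0,5] -> 6
  i=6: j in [0,5] -> 6
  i=7: j in [0,4] -> 5
H(11) = 4+5+6+6+6+6+6+5 = 44


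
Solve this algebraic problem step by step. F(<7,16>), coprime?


gcd(7,16)=1 => F=ab-a-b=7*16-7-16=112-23=89


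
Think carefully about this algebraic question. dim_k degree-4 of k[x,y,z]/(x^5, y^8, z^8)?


Need i<5, j<8, k<8 with i+j+k=4.
For each i, j ranges over max(0,4-i-7)..min(7,4-i):
  i=0: j in [0,4] -> 5
  i=1: j in [0,3] -> 4
  i=2: j in [0,2] -> 3
  i=3: j in [0,1] -> 2
  i=4: j in [0,0] -> 1
H(4) = 5+4+3+2+1 = 15


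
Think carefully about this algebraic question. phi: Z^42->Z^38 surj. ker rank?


rank(ker) = 42-38 = 4


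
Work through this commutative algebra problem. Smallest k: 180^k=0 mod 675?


180^k mod 675:
k=1: 180
k=2: 0
First zero at k = 2


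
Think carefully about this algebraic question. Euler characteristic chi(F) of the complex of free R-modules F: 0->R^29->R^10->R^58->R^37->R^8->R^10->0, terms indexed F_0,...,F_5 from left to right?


chi = sum (-1)^i * rank:
(-1)^0*29=29
(-1)^1*10=-10
(-1)^2*58=58
(-1)^3*37=-37
(-1)^4*8=8
(-1)^5*10=-10
chi=38


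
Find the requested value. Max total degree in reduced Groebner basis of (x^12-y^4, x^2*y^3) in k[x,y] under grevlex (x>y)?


LT(f1)=x^12, LT(f2)=x^2y^3, lcm=x^12y^3
S(f1,f2) = y^3*f1 - x^10*f2 = -y^7
Reduced GB = {f1, f2, y^7}; degrees 12, 5, 7
Max = 12


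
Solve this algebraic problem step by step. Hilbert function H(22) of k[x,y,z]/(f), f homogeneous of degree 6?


C(24,2)-C(18,2)=276-153=123


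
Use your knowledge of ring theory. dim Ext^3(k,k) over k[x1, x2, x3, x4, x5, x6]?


C(n,i)=C(6,3)=20


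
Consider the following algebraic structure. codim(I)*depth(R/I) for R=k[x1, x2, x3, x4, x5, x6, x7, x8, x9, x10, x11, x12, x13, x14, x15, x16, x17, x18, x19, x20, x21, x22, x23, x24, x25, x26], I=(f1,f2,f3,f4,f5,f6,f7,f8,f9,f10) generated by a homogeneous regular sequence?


codim=10, depth=dim(R/I)=26-10=16
Product=10*16=160


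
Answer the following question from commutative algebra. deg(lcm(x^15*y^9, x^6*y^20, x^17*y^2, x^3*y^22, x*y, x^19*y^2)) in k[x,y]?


lcm = componentwise max:
x: max(15,6,17,3,1,19)=19
y: max(9,20,2,22,1,2)=22
Total=19+22=41


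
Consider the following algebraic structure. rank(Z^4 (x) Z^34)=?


rank(M(x)N) = rank(M)*rank(N)
4*34 = 136


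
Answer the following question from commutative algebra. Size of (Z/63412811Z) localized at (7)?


7-primary part: 63412811=7^8*11
Size=7^8=5764801


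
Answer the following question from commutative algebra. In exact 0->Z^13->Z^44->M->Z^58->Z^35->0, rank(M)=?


Alt sum=0:
(-1)^0*13 + (-1)^1*44 + (-1)^2*? + (-1)^3*58 + (-1)^4*35=0
rank(M)=54


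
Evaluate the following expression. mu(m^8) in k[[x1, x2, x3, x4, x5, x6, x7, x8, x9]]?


C(n+d-1,d)=C(16,8)=12870


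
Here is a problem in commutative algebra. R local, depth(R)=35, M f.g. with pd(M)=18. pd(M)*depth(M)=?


pd+depth=35
depth=35-18=17
pd*depth=18*17=306


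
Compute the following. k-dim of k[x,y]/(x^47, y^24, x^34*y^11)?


k[x,y]/I, I = (x^47, y^24, x^34*y^11)
Rect: 47x24=1128. Corner: (47-34)x(24-11)=169.
dim = 1128-169 = 959


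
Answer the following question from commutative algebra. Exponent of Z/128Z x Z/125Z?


Exponent = lcm of the cyclic orders; pairwise coprime => product.
2^7*5^3=128*125=16000


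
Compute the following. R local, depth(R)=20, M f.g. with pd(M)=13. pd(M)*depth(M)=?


pd+depth=20
depth=20-13=7
pd*depth=13*7=91


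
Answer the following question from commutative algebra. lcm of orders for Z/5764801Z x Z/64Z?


Exponent = lcm of the cyclic orders; pairwise coprime => product.
7^8*2^6=5764801*64=368947264


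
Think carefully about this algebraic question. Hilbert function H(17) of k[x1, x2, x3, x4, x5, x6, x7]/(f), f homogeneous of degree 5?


C(23,6)-C(18,6)=100947-18564=82383


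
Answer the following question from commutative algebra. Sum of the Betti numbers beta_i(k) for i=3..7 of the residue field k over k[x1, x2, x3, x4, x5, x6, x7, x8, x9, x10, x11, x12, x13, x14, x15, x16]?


Koszul resolution: beta_i(k)=C(n,i), n=16
C(16,3)=560, C(16,4)=1820, C(16,5)=4368, C(16,6)=8008, C(16,7)=11440
Sum=26196


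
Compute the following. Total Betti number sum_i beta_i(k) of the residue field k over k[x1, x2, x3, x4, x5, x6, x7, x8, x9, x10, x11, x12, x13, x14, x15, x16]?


Koszul resolution: beta_i(k)=C(n,i), n=16
sum_i C(16,i) = 2^16 = 65536


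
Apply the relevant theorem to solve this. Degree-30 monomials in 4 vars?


C(d+n-1,n-1)=C(33,3)=5456


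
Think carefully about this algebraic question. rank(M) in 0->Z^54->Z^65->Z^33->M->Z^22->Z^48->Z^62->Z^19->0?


Alt sum=0:
(-1)^0*54 + (-1)^1*65 + (-1)^2*33 + (-1)^3*? + (-1)^4*22 + (-1)^5*48 + (-1)^6*62 + (-1)^7*19=0
rank(M)=39


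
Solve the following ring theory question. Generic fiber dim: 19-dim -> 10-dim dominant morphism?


dim(fiber)=dim(X)-dim(Y)=19-10=9


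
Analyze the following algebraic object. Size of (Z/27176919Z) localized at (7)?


7-primary part: 27176919=7^7*33
Size=7^7=823543


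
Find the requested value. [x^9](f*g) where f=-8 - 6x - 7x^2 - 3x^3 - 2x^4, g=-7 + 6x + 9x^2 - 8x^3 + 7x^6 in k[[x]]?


[x^9] = sum a_i*b_j, i+j=9
  -3*7=-21
Sum=-21


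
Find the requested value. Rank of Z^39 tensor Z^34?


rank(M(x)N) = rank(M)*rank(N)
39*34 = 1326


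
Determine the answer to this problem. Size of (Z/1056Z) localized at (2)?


2-primary part: 1056=2^5*33
Size=2^5=32


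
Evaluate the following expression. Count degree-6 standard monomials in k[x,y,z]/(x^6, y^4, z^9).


Need i<6, j<4, k<9 with i+j+k=6.
For each i, j ranges over max(0,6-i-8)..min(3,6-i):
  i=0: j in [0,3] -> 4
  i=1: j in [0,3] -> 4
  i=2: j in [0,3] -> 4
  i=3: j in [0,3] -> 4
  i=4: j in [0,2] -> 3
  i=5: j in [0,1] -> 2
H(6) = 4+4+4+4+3+2 = 21


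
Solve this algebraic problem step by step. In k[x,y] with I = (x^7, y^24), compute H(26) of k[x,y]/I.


k[x,y], I = (x^7, y^24), d = 26
Need i < 7 and d-i < 24.
Range: 3 <= i <= 6.
H(26) = 4


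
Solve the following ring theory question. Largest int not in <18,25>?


gcd(18,25)=1 => F=ab-a-b=18*25-18-25=450-43=407


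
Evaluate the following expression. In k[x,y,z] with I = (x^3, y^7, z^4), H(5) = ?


Need i<3, j<7, k<4 with i+j+k=5.
For each i, j ranges over max(0,5-i-3)..min(6,5-i):
  i=0: j in [2,5] -> 4
  i=1: j in [1,4] -> 4
  i=2: j in [0,3] -> 4
H(5) = 4+4+4 = 12


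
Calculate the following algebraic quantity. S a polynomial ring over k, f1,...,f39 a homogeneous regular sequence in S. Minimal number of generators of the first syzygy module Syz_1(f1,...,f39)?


Regular sequence => Koszul complex is the minimal free resolution.
Syz_1 minimally generated by Koszul relations f_i*e_j - f_j*e_i (i<j): mu(Syz_1) = beta_2 = C(m,2) = m(m-1)/2
m=39
39*38/2 = 741


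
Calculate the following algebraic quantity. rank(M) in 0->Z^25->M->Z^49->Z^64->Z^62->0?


Alt sum=0:
(-1)^0*25 + (-1)^1*? + (-1)^2*49 + (-1)^3*64 + (-1)^4*62=0
rank(M)=72


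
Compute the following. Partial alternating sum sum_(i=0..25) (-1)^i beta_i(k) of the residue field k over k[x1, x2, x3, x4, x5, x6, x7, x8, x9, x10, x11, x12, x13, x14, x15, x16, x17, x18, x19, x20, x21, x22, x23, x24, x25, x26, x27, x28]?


Koszul resolution: beta_i(k)=C(n,i), n=28
sum_(i=0..p) (-1)^i C(n,i) = (-1)^p C(n-1,p)
(-1)^25*C(27,25) = (-1)^25*351 = -351


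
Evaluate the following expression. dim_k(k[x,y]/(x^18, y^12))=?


Basis: x^i*y^j, i<18, j<12
18*12=216


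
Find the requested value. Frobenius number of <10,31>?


gcd(10,31)=1 => F=ab-a-b=10*31-10-31=310-41=269


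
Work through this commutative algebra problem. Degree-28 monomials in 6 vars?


C(d+n-1,n-1)=C(33,5)=237336


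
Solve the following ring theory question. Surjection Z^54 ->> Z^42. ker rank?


rank(ker) = 54-42 = 12


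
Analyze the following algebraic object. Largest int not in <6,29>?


gcd(6,29)=1 => F=ab-a-b=6*29-6-29=174-35=139


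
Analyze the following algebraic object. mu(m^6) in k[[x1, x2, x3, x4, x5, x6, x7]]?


C(n+d-1,d)=C(12,6)=924


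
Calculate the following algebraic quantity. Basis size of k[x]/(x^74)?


Basis: 1,x,...,x^73
dim=74


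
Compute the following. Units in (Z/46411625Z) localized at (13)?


Local ring = Z/371293Z.
phi(371293) = 13^4*(13-1) = 342732


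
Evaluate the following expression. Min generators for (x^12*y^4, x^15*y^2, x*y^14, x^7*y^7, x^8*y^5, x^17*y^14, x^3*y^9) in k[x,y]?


Remove redundant (divisible by others).
x^17*y^14 redundant.
Min: x^15*y^2, x^12*y^4, x^8*y^5, x^7*y^7, x^3*y^9, x*y^14
Count=6


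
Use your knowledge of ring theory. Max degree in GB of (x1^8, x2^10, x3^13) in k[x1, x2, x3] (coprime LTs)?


Pure powers, coprime LTs => already GB.
Degrees: 8, 10, 13
Max=13


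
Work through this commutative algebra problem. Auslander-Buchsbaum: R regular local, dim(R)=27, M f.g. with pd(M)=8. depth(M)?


pd+depth=depth(R)=27
depth=27-8=19


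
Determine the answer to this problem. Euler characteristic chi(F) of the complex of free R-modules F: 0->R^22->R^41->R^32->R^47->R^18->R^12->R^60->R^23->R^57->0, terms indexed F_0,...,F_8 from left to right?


chi = sum (-1)^i * rank:
(-1)^0*22=22
(-1)^1*41=-41
(-1)^2*32=32
(-1)^3*47=-47
(-1)^4*18=18
(-1)^5*12=-12
(-1)^6*60=60
(-1)^7*23=-23
(-1)^8*57=57
chi=66


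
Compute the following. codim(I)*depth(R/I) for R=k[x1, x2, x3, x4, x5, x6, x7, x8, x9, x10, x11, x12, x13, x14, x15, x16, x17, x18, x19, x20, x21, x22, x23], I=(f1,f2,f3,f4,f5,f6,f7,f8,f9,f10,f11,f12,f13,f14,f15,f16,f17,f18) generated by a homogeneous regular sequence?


codim=18, depth=dim(R/I)=23-18=5
Product=18*5=90


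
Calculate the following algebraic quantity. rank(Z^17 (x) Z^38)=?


rank(M(x)N) = rank(M)*rank(N)
17*38 = 646


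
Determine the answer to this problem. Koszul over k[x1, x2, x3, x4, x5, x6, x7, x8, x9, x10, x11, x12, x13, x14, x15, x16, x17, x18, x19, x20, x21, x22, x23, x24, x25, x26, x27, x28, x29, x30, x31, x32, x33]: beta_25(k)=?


C(n,i)=C(33,25)=13884156


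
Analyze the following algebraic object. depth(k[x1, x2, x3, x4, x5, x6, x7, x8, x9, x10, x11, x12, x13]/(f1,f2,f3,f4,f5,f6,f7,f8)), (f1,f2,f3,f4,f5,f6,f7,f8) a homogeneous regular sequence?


depth(R)=13
depth(R/I)=13-8=5


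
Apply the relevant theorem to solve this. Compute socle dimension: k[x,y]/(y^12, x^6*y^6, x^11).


Socle = ann(m) = span of standard monomials u with x*u, y*u in I (staircase corners).
Minimal generators: x^11, x^6*y^6, y^12
Corners: x^5y^11, x^10y^5
Socle dim=2


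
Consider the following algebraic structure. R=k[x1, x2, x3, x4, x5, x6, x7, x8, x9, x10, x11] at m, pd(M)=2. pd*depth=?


pd+depth=11
depth=11-2=9
pd*depth=2*9=18


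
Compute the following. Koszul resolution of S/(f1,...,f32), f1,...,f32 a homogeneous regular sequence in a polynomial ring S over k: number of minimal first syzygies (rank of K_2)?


Regular sequence => Koszul complex is the minimal free resolution.
Syz_1 minimally generated by Koszul relations f_i*e_j - f_j*e_i (i<j): mu(Syz_1) = beta_2 = C(m,2) = m(m-1)/2
m=32
32*31/2 = 496


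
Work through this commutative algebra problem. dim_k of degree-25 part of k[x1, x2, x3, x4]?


C(d+n-1,n-1)=C(28,3)=3276


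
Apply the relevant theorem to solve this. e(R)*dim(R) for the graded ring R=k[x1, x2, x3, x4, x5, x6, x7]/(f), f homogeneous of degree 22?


e(R)=deg(f)=22, dim(R)=7-1=6
e*dim=22*6=132


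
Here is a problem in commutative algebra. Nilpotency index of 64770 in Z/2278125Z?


64770^k mod 2278125:
k=1: 64770
k=2: 1124775
k=3: 1795500
k=4: 810000
k=5: 759375
k=6: 0
First zero at k = 6


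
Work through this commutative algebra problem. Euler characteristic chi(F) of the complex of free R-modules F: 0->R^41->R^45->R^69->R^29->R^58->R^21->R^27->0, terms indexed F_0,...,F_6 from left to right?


chi = sum (-1)^i * rank:
(-1)^0*41=41
(-1)^1*45=-45
(-1)^2*69=69
(-1)^3*29=-29
(-1)^4*58=58
(-1)^5*21=-21
(-1)^6*27=27
chi=100


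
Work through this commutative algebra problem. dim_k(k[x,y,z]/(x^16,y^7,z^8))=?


Basis: x^iy^jz^k, i<16,j<7,k<8
16*7*8=896


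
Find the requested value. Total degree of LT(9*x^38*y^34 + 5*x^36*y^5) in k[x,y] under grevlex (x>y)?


LT: 9*x^38*y^34
deg_x=38, deg_y=34
Total=38+34=72


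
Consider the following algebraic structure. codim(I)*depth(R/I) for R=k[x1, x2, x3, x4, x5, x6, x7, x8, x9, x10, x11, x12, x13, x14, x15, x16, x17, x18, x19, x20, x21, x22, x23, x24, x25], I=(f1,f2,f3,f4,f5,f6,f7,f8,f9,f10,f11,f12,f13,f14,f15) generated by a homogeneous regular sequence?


codim=15, depth=dim(R/I)=25-15=10
Product=15*10=150


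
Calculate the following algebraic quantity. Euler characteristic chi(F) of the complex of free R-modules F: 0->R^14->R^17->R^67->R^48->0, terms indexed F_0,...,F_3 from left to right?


chi = sum (-1)^i * rank:
(-1)^0*14=14
(-1)^1*17=-17
(-1)^2*67=67
(-1)^3*48=-48
chi=16


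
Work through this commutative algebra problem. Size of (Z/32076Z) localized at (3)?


3-primary part: 32076=3^6*44
Size=3^6=729


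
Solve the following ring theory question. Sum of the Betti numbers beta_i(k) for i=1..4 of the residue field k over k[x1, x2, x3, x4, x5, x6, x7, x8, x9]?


Koszul resolution: beta_i(k)=C(n,i), n=9
C(9,1)=9, C(9,2)=36, C(9,3)=84, C(9,4)=126
Sum=255


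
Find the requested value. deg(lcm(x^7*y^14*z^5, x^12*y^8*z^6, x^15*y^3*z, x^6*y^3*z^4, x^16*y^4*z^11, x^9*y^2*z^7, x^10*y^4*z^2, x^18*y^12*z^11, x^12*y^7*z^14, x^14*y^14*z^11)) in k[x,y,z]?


lcm = componentwise max:
x: max(7,12,15,6,16,9,10,18,12,14)=18
y: max(14,8,3,3,4,2,4,12,7,14)=14
z: max(5,6,1,4,11,7,2,11,14,11)=14
Total=18+14+14=46


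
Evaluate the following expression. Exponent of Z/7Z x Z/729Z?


Exponent = lcm of the cyclic orders; pairwise coprime => product.
7^1*3^6=7*729=5103


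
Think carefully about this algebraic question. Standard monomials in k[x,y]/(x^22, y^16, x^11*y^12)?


k[x,y]/I, I = (x^22, y^16, x^11*y^12)
Rect: 22x16=352. Corner: (22-11)x(16-12)=44.
dim = 352-44 = 308


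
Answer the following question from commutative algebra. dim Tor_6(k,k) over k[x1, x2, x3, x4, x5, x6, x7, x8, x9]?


Koszul: C(n,i)=C(9,6)=84


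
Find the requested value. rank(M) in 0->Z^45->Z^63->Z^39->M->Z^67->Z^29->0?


Alt sum=0:
(-1)^0*45 + (-1)^1*63 + (-1)^2*39 + (-1)^3*? + (-1)^4*67 + (-1)^5*29=0
rank(M)=59


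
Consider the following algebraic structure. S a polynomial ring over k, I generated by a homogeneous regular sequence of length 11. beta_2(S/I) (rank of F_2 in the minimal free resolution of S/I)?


Regular sequence => Koszul complex is the minimal free resolution.
Syz_1 minimally generated by Koszul relations f_i*e_j - f_j*e_i (i<j): mu(Syz_1) = beta_2 = C(m,2) = m(m-1)/2
m=11
11*10/2 = 55


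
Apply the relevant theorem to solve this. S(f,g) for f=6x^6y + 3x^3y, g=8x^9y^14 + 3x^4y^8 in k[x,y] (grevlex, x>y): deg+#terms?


LT(f)=6x^6y, LT(g)=8x^9y^14
lcm(LM)=x^9y^14
S(f,g) (scaled by 48 to clear denominators) = 8x^3y^13*f - 6*g = 24x^6y^14 - 18x^4y^8
2 terms, deg 20.
20+2=22


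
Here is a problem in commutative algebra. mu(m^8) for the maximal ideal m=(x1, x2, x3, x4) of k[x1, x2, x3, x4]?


Graded Nakayama: mu(m^d) = dim_k (m^d/m^(d+1)) = #degree-8 monomials in 4 vars
C(n+d-1,d)=C(11,8)=165


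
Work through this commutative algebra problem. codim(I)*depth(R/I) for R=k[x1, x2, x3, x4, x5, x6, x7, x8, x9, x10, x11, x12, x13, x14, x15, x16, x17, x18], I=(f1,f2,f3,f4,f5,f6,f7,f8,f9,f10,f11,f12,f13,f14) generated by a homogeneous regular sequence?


codim=14, depth=dim(R/I)=18-14=4
Product=14*4=56


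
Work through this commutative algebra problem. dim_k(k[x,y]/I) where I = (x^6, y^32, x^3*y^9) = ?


k[x,y]/I, I = (x^6, y^32, x^3*y^9)
Rect: 6x32=192. Corner: (6-3)x(32-9)=69.
dim = 192-69 = 123


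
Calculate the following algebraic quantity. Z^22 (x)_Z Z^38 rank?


rank(M(x)N) = rank(M)*rank(N)
22*38 = 836


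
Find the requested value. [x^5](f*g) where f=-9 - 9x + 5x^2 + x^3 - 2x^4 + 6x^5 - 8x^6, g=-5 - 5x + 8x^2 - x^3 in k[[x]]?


[x^5] = sum a_i*b_j, i+j=5
  5*-1=-5
  1*8=8
  -2*-5=10
  6*-5=-30
Sum=-17


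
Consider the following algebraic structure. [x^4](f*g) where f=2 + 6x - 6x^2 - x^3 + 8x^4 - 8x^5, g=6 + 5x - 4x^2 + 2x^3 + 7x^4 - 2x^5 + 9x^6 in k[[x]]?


[x^4] = sum a_i*b_j, i+j=4
  2*7=14
  6*2=12
  -6*-4=24
  -1*5=-5
  8*6=48
Sum=93


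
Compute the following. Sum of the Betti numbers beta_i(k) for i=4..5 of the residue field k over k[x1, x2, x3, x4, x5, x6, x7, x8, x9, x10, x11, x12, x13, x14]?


Koszul resolution: beta_i(k)=C(n,i), n=14
C(14,4)=1001, C(14,5)=2002
Sum=3003


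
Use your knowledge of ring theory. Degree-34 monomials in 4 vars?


C(d+n-1,n-1)=C(37,3)=7770


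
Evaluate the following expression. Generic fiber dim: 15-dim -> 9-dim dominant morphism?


dim(fiber)=dim(X)-dim(Y)=15-9=6


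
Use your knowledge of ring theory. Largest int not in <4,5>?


gcd(4,5)=1 => F=ab-a-b=4*5-4-5=20-9=11


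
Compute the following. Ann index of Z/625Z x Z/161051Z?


Exponent = lcm of the cyclic orders; pairwise coprime => product.
5^4*11^5=625*161051=100656875


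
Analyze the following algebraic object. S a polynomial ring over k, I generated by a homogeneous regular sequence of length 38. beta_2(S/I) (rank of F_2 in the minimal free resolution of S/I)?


Regular sequence => Koszul complex is the minimal free resolution.
Syz_1 minimally generated by Koszul relations f_i*e_j - f_j*e_i (i<j): mu(Syz_1) = beta_2 = C(m,2) = m(m-1)/2
m=38
38*37/2 = 703


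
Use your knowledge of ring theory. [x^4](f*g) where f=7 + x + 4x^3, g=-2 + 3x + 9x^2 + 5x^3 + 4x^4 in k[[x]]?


[x^4] = sum a_i*b_j, i+j=4
  7*4=28
  1*5=5
  4*3=12
Sum=45


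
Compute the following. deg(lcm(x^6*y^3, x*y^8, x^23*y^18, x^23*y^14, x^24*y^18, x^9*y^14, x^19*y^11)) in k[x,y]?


lcm = componentwise max:
x: max(6,1,23,23,24,9,19)=24
y: max(3,8,18,14,18,14,11)=18
Total=24+18=42


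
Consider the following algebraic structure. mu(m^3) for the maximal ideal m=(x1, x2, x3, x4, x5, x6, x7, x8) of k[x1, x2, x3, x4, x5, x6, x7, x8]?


Graded Nakayama: mu(m^d) = dim_k (m^d/m^(d+1)) = #degree-3 monomials in 8 vars
C(n+d-1,d)=C(10,3)=120


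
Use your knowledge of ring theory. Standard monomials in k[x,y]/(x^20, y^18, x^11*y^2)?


k[x,y]/I, I = (x^20, y^18, x^11*y^2)
Rect: 20x18=360. Corner: (20-11)x(18-2)=144.
dim = 360-144 = 216


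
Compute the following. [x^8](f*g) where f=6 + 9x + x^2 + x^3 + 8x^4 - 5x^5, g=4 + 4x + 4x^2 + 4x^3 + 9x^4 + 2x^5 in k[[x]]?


[x^8] = sum a_i*b_j, i+j=8
  1*2=2
  8*9=72
  -5*4=-20
Sum=54


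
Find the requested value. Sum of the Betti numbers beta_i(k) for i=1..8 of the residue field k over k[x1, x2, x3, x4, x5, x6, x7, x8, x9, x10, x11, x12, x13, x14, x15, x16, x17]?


Koszul resolution: beta_i(k)=C(n,i), n=17
C(17,1)=17, C(17,2)=136, C(17,3)=680, C(17,4)=2380, C(17,5)=6188, C(17,6)=12376, C(17,7)=19448, C(17,8)=24310
Sum=65535


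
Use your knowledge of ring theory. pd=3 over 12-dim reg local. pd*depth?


pd+depth=12
depth=12-3=9
pd*depth=3*9=27


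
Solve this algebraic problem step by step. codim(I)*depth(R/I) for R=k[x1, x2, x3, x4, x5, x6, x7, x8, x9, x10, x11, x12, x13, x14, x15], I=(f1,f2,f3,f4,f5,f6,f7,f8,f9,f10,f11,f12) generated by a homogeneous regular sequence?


codim=12, depth=dim(R/I)=15-12=3
Product=12*3=36


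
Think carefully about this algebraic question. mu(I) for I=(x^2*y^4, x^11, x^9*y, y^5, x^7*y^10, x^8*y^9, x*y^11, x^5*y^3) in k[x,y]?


Remove redundant (divisible by others).
x*y^11 redundant.
x^7*y^10 redundant.
x^8*y^9 redundant.
Min: x^11, x^9*y, x^5*y^3, x^2*y^4, y^5
Count=5


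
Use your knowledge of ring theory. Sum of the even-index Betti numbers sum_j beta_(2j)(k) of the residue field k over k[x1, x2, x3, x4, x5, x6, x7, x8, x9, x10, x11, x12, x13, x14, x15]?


Koszul resolution: beta_i(k)=C(n,i), n=15
sum_even C(15,i) = 2^(n-1) = 2^14 = 16384


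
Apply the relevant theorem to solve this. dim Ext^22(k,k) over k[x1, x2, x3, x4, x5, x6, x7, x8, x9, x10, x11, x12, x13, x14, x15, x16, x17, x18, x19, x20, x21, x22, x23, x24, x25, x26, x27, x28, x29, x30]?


C(n,i)=C(30,22)=5852925
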